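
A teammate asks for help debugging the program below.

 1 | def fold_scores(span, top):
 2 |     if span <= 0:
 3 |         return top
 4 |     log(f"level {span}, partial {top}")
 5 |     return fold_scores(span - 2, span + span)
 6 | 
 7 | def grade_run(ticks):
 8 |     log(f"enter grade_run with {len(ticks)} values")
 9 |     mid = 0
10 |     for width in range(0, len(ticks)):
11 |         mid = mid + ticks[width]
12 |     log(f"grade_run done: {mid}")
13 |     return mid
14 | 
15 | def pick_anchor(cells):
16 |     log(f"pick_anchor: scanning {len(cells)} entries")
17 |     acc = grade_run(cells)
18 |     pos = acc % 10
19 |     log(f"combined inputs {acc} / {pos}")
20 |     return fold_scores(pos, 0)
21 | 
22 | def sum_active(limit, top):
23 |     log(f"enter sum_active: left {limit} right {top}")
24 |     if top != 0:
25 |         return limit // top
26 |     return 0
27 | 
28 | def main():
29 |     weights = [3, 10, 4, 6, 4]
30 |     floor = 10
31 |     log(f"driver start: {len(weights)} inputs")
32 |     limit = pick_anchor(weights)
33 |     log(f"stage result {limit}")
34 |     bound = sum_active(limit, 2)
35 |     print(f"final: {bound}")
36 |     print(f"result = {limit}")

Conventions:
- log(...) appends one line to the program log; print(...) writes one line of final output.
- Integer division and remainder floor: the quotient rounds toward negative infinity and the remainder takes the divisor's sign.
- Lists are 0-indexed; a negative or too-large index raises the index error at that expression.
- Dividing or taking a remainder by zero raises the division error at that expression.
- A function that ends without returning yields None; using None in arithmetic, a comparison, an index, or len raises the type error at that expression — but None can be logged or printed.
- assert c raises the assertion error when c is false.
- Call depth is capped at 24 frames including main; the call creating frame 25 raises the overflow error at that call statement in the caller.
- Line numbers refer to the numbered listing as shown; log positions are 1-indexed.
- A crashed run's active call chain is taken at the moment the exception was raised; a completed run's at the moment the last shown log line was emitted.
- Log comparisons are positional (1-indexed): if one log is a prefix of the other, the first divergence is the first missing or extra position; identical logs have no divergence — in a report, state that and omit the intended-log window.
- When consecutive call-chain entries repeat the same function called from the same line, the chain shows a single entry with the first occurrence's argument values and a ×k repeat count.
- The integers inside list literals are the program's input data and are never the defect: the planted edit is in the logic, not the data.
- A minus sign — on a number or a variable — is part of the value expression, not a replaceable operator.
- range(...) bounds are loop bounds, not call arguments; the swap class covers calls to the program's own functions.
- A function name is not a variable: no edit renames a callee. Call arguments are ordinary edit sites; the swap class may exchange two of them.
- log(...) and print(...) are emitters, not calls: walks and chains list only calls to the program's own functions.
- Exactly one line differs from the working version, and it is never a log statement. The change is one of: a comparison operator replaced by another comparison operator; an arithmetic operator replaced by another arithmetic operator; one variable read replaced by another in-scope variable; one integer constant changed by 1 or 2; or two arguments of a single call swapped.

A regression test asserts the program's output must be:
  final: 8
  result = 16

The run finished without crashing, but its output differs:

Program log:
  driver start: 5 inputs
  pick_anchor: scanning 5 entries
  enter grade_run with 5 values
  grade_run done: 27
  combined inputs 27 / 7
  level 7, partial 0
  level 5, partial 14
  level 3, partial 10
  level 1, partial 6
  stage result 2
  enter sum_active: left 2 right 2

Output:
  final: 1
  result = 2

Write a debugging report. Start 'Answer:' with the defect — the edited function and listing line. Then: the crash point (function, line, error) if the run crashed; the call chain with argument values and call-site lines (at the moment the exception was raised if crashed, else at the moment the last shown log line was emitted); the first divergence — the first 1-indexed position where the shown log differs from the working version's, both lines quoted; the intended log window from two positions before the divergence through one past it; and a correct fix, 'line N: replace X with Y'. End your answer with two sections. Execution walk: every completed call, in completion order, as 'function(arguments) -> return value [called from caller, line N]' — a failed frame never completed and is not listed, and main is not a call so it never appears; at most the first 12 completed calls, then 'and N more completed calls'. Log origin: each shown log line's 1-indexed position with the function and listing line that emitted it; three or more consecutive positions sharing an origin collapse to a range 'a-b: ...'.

Answer: the defect is in fold_scores at line 5.
The tell: At log position 7 the runs split — shown 'level 5, partial 14', but the working version logs 'level 5, partial 7'.
Call chain: main -> sum_active(2, 2) (called at line 34).
First divergence: position 7 — the shown line 'level 5, partial 14' should read 'level 5, partial 7'.
Intended log window:
  5: combined inputs 27 / 7
  6: level 7, partial 0
  7: level 5, partial 7
  8: level 3, partial 12
Execution walk:
  grade_run([3, 10, 4, 6, 4]) -> 27  [called from pick_anchor, line 17]
  fold_scores(-1, 2) -> 2  [called from fold_scores, line 5]
  fold_scores(1, 6) -> 2  [called from fold_scores, line 5]
  fold_scores(3, 10) -> 2  [called from fold_scores, line 5]
  fold_scores(5, 14) -> 2  [called from fold_scores, line 5]
  fold_scores(7, 0) -> 2  [called from pick_anchor, line 20]
  pick_anchor([3, 10, 4, 6, 4]) -> 2  [called from main, line 32]
  sum_active(2, 2) -> 1  [called from main, line 34]
Origin of each log line:
  1: logged in main at line 31
  2: logged in pick_anchor at line 16
  3: logged in grade_run at line 8
  4: logged in grade_run at line 12
  5: logged in pick_anchor at line 19
  6-9: logged in fold_scores at line 4
  10: logged in main at line 33
  11: logged in sum_active at line 23
A correct fix: line 5: replace `span + span` with `top + span`.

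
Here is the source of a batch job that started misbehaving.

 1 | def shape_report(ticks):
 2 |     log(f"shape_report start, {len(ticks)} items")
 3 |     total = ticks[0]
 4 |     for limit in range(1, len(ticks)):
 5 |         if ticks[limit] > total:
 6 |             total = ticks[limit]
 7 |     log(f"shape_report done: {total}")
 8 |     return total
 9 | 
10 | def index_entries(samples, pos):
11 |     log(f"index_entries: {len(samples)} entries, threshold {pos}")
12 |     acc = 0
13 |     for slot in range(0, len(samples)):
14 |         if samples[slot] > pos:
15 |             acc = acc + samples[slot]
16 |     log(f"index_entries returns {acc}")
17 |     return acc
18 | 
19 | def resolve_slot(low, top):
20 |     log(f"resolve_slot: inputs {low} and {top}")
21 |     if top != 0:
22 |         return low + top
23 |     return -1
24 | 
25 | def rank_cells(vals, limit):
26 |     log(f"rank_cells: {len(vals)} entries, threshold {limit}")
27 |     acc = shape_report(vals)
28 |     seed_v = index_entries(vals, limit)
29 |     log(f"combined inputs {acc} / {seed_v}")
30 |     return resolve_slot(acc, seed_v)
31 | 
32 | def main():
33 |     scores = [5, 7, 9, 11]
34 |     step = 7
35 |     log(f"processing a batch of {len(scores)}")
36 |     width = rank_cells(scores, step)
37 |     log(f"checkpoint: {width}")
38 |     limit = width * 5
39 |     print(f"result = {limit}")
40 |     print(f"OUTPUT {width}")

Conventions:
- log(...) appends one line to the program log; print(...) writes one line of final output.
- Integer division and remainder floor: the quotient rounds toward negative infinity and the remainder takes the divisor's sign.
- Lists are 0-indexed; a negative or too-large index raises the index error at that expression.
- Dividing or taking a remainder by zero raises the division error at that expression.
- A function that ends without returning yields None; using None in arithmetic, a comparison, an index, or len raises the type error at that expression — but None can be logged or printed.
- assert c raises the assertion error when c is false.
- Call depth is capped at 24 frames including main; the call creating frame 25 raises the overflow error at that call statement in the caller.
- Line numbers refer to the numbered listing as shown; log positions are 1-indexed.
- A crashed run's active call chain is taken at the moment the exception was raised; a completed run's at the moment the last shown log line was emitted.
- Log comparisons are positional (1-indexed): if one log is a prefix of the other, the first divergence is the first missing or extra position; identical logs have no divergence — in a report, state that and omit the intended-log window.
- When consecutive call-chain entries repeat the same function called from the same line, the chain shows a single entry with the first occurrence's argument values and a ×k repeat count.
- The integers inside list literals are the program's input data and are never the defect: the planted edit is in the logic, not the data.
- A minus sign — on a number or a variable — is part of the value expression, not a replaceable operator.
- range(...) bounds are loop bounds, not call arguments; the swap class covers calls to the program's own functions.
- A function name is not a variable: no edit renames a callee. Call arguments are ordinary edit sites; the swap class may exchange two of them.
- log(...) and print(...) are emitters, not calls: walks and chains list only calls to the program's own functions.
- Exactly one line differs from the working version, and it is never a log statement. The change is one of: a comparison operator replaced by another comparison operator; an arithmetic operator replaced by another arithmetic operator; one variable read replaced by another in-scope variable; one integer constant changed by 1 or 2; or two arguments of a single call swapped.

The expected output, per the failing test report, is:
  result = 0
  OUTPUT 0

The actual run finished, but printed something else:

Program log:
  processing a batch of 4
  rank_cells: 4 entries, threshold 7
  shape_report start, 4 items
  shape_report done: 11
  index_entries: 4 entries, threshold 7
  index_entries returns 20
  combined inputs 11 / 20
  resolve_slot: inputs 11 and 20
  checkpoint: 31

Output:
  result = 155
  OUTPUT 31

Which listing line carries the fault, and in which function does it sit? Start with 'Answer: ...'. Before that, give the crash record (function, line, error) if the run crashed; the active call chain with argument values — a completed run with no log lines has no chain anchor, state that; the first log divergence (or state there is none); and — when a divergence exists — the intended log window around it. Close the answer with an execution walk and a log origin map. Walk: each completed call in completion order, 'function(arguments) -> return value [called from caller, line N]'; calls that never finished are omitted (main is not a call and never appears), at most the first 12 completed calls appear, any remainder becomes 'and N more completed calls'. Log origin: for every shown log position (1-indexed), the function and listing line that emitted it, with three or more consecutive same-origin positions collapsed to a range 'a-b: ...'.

Answer: the defect is in resolve_slot at line 22.
Core observation: Log line 9 is where behavior first shows: 'checkpoint: 31' appears instead of 'checkpoint: 0'.
Call chain: main.
First divergence: position 9 — the shown line 'checkpoint: 31' should read 'checkpoint: 0'.
Intended log window:
  7: combined inputs 11 / 20
  8: resolve_slot: inputs 11 and 20
  9: checkpoint: 0
Execution walk:
  shape_report([5, 7, 9, 11]) -> 11  [called from rank_cells, line 27]
  index_entries([5, 7, 9, 11], 7) -> 20  [called from rank_cells, line 28]
  resolve_slot(11, 20) -> 31  [called from rank_cells, line 30]
  rank_cells([5, 7, 9, 11], 7) -> 31  [called from main, line 36]
Log line origins:
  1: from main, line 35
  2: from rank_cells, line 26
  3: from shape_report, line 2
  4: from shape_report, line 7
  5: from index_entries, line 11
  6: from index_entries, line 16
  7: from rank_cells, line 29
  8: from resolve_slot, line 20
  9: from main, line 37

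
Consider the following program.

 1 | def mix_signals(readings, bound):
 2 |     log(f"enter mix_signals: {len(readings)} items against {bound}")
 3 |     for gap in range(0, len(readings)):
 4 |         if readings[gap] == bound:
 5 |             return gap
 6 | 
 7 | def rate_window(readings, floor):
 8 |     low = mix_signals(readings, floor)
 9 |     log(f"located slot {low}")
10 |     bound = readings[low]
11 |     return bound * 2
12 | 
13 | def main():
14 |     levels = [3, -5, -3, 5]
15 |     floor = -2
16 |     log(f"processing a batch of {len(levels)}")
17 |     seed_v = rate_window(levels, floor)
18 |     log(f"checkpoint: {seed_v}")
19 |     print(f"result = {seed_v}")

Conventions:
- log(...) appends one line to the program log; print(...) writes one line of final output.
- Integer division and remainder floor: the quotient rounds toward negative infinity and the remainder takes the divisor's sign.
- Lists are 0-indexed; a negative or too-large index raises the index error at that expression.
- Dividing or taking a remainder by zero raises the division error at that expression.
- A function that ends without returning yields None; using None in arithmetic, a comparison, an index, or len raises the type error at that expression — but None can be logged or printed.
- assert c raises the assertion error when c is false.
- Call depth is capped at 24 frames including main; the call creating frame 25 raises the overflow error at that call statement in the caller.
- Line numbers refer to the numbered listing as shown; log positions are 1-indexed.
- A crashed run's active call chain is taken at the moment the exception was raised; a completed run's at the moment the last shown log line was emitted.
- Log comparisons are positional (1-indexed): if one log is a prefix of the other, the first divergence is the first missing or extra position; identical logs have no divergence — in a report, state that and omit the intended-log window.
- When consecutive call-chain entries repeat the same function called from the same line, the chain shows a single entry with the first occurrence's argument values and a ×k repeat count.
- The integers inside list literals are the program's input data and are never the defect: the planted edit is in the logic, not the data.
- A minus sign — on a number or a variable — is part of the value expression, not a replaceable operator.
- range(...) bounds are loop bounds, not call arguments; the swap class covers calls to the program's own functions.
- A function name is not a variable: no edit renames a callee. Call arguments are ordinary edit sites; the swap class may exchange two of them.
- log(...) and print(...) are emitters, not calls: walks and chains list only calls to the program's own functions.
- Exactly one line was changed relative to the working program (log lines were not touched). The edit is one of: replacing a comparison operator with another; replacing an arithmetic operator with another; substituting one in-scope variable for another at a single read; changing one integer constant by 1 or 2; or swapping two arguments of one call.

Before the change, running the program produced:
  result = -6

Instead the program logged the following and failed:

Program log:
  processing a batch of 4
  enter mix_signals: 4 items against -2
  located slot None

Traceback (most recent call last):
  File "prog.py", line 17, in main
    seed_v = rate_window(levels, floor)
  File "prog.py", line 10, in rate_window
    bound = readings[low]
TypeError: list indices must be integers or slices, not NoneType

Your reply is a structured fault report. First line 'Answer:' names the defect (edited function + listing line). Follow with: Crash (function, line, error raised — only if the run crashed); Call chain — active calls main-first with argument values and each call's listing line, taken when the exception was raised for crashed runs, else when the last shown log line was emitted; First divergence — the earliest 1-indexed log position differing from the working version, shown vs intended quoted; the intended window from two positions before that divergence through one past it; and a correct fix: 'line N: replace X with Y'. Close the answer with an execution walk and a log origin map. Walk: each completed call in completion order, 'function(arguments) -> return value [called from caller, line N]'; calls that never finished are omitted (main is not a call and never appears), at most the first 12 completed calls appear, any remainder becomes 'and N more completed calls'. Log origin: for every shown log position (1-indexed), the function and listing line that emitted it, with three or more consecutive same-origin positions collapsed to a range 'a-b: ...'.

Answer: the defect is in main at line 15.
Core observation: Everything matches until log position 2, which reads 'enter mix_signals: 4 items against -2' in place of 'enter mix_signals: 4 items against -3'.
Crash: rate_window, line 10, TypeError.
Call chain: main -> rate_window([3, -5, -3, 5], -2) (called at line 17).
First divergence: position 2; shown 'enter mix_signals: 4 items against -2' vs intended 'enter mix_signals: 4 items against -3'.
Intended log window:
  1: processing a batch of 4
  2: enter mix_signals: 4 items against -3
  3: located slot 2
Execution walk:
  mix_signals([3, -5, -3, 5], -2) -> None  [called from rate_window, line 8]
Log line origins:
  1: logged in main at line 16
  2: logged in mix_signals at line 2
  3: logged in rate_window at line 9
A correct fix: line 15: replace `-2` with `-3`.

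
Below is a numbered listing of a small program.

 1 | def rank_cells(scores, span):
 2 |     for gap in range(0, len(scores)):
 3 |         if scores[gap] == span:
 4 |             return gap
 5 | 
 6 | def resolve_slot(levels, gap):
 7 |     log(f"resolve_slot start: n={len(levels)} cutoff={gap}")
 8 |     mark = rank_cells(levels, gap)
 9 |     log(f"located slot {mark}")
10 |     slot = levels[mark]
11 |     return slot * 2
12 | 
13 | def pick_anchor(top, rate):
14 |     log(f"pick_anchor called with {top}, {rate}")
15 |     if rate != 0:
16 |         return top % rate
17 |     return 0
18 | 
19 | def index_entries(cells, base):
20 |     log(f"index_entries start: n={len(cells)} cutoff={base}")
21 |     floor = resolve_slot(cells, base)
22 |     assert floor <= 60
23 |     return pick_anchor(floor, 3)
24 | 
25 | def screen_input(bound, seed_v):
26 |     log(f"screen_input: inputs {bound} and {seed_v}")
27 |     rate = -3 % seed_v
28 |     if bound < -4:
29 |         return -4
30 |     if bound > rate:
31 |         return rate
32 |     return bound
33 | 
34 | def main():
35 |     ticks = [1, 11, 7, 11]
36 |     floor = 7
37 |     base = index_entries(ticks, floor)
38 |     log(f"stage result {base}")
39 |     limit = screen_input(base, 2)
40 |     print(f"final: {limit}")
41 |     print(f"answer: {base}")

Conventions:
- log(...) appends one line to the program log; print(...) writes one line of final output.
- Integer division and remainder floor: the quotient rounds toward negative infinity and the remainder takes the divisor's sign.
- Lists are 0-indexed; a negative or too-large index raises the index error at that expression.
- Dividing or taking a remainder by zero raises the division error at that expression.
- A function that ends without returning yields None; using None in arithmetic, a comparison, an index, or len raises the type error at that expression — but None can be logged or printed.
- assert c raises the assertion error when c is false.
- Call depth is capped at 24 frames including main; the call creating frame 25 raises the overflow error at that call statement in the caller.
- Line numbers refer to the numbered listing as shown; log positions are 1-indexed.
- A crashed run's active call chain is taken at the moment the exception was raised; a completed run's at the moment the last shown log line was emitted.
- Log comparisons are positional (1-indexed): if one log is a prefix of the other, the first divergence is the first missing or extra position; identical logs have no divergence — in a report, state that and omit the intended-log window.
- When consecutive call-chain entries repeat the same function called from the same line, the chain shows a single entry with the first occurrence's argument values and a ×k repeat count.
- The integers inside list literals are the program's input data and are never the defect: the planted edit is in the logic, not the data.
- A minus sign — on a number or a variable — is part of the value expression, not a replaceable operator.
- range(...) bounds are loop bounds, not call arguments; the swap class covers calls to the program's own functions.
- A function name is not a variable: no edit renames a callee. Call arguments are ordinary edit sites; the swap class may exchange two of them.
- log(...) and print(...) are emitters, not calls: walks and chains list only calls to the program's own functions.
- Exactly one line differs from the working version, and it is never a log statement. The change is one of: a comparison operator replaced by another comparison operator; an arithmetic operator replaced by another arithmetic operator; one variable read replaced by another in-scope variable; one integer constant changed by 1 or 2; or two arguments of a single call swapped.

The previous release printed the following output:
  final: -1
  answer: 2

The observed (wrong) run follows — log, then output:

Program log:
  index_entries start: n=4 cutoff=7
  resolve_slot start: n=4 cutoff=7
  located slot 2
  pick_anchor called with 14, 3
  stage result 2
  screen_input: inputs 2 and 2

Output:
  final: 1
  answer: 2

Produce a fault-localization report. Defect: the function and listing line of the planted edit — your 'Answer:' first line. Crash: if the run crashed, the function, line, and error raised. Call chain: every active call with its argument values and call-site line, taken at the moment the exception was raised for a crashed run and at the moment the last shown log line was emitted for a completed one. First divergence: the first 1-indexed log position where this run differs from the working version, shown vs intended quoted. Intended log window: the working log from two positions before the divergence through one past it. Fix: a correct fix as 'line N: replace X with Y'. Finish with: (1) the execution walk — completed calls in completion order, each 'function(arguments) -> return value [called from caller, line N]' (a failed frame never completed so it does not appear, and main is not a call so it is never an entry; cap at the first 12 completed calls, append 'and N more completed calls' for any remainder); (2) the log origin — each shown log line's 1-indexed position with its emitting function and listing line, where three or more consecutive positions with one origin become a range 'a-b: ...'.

Answer: the defect is in screen_input at line 27.
The tell: Nothing in the log betrays the bug — only the output does.
Call chain: main -> screen_input(2, 2) (called at line 39).
First divergence: none — the logs agree in full.
Execution walk:
  rank_cells([1, 11, 7, 11], 7) -> 2  [called from resolve_slot, line 8]
  resolve_slot([1, 11, 7, 11], 7) -> 14  [called from index_entries, line 21]
  pick_anchor(14, 3) -> 2  [called from index_entries, line 23]
  index_entries([1, 11, 7, 11], 7) -> 2  [called from main, line 37]
  screen_input(2, 2) -> 1  [called from main, line 39]
Log line origins:
  1: logged in index_entries at line 20
  2: logged in resolve_slot at line 7
  3: logged in resolve_slot at line 9
  4: logged in pick_anchor at line 14
  5: logged in main at line 38
  6: logged in screen_input at line 26
A correct fix: line 27: replace `%` with `+`.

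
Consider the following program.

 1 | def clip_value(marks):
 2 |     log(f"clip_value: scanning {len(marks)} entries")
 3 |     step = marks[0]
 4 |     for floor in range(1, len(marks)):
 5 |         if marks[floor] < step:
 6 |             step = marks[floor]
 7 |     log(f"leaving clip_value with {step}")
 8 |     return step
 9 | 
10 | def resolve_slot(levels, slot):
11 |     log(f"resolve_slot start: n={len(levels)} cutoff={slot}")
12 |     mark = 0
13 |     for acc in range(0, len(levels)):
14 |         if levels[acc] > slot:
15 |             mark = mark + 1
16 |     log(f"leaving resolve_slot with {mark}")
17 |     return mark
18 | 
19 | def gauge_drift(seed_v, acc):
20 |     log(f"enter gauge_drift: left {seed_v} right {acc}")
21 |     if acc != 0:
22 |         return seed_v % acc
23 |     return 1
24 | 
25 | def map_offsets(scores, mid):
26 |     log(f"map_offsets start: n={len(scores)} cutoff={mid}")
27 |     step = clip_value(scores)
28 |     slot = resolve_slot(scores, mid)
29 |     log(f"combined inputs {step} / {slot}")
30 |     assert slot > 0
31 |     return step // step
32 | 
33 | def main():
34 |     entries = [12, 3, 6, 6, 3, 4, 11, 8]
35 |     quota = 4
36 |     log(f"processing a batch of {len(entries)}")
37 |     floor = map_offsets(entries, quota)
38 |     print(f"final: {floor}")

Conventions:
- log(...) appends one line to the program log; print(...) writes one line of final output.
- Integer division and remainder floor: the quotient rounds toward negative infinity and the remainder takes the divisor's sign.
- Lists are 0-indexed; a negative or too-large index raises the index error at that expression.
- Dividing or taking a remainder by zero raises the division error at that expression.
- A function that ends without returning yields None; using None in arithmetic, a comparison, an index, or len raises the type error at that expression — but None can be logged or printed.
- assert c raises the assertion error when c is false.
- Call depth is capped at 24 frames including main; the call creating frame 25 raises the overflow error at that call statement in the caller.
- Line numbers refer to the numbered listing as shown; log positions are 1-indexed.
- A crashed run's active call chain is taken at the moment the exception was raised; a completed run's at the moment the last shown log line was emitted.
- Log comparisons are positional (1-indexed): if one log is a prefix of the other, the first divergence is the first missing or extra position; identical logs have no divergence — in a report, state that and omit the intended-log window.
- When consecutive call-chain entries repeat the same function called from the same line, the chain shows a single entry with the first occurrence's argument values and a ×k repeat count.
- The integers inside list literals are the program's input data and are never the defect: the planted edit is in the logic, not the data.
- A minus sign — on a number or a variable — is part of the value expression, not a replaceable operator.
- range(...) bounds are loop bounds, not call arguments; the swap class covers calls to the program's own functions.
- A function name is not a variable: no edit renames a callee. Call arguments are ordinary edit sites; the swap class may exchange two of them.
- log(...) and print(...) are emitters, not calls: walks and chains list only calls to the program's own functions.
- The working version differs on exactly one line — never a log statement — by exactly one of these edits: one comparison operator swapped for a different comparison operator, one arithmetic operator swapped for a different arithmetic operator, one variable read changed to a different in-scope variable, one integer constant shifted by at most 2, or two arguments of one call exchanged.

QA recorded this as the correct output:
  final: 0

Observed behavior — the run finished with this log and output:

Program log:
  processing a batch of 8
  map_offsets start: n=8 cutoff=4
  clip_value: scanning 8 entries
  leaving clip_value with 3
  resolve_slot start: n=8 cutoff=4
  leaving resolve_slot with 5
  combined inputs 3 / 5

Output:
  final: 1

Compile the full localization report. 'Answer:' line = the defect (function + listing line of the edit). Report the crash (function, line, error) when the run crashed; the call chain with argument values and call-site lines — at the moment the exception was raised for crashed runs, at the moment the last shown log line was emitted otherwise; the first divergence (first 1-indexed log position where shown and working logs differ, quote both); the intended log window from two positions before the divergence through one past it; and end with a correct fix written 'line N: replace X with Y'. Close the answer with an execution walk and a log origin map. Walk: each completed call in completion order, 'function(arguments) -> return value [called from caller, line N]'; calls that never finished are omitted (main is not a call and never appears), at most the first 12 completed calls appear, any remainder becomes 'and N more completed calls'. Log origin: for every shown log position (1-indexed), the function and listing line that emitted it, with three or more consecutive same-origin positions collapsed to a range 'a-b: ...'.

Answer: the defect is in map_offsets at line 31.
Core observation: Log streams are identical — the defect surfaces only in the printed output.
Call chain: main -> map_offsets([12, 3, 6, 6, 3, 4, 11, 8], 4) (called at line 37).
First divergence: none; the two logs match at every position.
Execution walk:
  clip_value([12, 3, 6, 6, 3, 4, 11, 8]) -> 3  [called from map_offsets, line 27]
  resolve_slot([12, 3, 6, 6, 3, 4, 11, 8], 4) -> 5  [called from map_offsets, line 28]
  map_offsets([12, 3, 6, 6, 3, 4, 11, 8], 4) -> 1  [called from main, line 37]
Log origins:
  1: from main, line 36
  2: from map_offsets, line 26
  3: from clip_value, line 2
  4: from clip_value, line 7
  5: from resolve_slot, line 11
  6: from resolve_slot, line 16
  7: from map_offsets, line 29
A correct fix: line 31: replace `step // step` with `step // slot`.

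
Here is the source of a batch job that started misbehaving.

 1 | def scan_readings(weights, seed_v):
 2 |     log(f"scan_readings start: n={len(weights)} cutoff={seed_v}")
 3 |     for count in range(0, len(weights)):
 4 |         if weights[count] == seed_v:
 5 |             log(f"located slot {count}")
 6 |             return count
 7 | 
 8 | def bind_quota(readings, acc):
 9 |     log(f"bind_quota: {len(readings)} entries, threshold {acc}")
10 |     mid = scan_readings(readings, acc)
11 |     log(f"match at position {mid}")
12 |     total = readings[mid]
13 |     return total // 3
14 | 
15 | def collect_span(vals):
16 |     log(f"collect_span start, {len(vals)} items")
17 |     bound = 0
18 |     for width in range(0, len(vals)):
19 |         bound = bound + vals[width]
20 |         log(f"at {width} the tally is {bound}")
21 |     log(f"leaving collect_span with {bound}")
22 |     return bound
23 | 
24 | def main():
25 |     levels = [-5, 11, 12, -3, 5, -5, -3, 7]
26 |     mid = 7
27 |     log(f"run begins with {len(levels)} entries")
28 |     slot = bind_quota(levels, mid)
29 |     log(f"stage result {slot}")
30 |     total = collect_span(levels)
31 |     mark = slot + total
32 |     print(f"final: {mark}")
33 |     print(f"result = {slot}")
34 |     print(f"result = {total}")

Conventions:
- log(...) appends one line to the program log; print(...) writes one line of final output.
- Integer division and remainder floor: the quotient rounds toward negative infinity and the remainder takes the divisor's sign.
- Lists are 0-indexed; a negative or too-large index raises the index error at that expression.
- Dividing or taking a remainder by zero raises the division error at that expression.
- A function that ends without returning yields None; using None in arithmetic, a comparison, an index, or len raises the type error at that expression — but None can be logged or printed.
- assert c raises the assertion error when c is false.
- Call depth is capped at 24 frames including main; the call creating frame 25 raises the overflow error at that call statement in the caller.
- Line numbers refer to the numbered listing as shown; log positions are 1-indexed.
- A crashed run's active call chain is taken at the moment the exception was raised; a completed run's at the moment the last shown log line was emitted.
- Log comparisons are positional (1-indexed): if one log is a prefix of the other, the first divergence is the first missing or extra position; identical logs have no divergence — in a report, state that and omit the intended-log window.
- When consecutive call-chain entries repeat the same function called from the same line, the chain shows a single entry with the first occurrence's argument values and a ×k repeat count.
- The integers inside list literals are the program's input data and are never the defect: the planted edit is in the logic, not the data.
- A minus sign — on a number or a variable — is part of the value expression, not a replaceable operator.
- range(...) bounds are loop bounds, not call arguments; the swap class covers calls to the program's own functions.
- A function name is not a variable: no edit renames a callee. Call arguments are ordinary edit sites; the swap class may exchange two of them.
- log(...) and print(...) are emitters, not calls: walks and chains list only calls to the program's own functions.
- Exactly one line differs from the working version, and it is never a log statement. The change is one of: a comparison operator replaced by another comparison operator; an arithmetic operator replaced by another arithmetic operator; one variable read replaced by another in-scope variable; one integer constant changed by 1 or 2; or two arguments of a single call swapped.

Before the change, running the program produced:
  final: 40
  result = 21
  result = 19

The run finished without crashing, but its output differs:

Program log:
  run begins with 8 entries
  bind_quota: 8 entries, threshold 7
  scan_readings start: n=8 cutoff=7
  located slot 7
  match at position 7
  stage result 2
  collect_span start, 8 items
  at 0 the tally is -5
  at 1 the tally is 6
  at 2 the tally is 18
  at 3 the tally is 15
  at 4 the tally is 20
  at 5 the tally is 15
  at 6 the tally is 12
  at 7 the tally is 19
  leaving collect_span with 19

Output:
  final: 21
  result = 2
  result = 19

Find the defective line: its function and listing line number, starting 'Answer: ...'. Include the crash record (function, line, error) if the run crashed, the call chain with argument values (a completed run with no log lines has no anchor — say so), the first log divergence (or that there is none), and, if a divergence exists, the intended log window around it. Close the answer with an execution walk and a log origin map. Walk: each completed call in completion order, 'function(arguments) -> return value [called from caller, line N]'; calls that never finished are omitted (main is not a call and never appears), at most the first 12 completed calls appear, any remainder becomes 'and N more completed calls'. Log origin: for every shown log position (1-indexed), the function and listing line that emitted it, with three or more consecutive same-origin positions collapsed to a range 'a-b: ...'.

Answer: the defect is in bind_quota at line 13.
Core observation: The log first diverges at position 6: the faulty run prints 'stage result 2' where the working version prints 'stage result 21'.
Call chain: main -> collect_span([-5, 11, 12, -3, 5, -5, -3, 7]) (called at line 30).
First divergence: position 6; shown 'stage result 2' vs intended 'stage result 21'.
Intended log window:
  4: located slot 7
  5: match at position 7
  6: stage result 21
  7: collect_span start, 8 items
Execution walk:
  scan_readings([-5, 11, 12, -3, 5, -5, -3, 7], 7) -> 7  [called from bind_quota, line 10]
  bind_quota([-5, 11, 12, -3, 5, -5, -3, 7], 7) -> 2  [called from main, line 28]
  collect_span([-5, 11, 12, -3, 5, -5, -3, 7]) -> 19  [called from main, line 30]
Log origin:
  1 — main, line 27
  2 — bind_quota, line 9
  3 — scan_readings, line 2
  4 — scan_readings, line 5
  5 — bind_quota, line 11
  6 — main, line 29
  7 — collect_span, line 16
  8-15 — collect_span, line 20
  16 — collect_span, line 21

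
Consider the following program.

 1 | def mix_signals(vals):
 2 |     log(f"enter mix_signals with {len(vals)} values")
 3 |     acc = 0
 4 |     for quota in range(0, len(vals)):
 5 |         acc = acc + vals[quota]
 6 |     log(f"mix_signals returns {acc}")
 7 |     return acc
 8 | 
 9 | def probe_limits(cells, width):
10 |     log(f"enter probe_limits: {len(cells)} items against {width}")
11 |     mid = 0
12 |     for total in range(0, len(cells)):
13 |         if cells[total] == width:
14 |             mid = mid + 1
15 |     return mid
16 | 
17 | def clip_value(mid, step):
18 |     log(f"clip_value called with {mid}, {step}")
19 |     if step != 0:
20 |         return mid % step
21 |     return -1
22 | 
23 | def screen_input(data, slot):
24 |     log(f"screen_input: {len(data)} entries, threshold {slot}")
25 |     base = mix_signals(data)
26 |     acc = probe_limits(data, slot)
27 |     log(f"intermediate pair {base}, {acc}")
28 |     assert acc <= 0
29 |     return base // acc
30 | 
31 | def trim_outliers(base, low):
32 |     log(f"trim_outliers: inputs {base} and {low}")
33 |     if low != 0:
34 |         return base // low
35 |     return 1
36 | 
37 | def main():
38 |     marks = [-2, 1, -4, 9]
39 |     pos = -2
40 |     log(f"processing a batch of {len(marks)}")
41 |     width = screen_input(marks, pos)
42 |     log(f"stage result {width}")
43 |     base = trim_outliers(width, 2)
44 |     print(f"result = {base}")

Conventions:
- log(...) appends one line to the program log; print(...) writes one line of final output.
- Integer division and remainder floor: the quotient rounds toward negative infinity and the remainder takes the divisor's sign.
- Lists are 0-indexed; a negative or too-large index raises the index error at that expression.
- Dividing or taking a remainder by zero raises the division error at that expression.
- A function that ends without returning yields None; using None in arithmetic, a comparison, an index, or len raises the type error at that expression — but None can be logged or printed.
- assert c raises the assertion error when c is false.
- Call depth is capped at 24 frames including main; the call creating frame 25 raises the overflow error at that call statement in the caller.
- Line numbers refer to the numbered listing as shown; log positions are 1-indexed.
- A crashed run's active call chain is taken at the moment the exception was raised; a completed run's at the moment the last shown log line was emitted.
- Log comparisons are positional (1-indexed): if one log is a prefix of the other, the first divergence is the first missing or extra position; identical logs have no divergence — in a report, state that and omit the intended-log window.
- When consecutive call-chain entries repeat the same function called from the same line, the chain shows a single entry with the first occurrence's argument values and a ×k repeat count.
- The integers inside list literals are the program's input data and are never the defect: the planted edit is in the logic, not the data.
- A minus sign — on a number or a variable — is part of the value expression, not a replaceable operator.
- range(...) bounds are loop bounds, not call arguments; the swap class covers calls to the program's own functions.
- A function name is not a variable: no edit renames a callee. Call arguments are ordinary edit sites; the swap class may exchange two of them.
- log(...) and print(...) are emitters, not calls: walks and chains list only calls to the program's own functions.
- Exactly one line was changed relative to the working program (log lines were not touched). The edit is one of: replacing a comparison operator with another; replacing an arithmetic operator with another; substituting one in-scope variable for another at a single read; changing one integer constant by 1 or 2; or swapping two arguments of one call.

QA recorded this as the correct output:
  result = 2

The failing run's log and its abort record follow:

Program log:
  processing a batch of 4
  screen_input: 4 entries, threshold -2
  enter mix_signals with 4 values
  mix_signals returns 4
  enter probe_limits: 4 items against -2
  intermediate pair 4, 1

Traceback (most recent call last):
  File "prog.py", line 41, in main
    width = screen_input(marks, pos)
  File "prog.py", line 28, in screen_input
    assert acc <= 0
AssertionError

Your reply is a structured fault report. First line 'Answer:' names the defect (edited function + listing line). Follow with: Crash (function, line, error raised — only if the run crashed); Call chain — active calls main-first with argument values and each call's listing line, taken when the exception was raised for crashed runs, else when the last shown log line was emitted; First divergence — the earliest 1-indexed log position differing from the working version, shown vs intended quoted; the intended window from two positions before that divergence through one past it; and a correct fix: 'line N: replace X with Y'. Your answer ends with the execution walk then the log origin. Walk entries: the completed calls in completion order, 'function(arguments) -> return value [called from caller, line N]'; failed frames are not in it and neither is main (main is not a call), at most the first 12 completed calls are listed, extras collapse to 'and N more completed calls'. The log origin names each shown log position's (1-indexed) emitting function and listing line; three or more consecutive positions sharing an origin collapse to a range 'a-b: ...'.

Answer: the defect is in screen_input at line 28.
Core observation: After 6 matching log lines the faulty run goes silent, while the working version continues with 'stage result 4'.
Crash: screen_input, line 28, AssertionError.
Call chain: main -> screen_input([-2, 1, -4, 9], -2) (called at line 41).
First divergence: position 7 — after 6 matching lines the faulty run goes silent; intended next line 'stage result 4'.
Intended log window:
  5: enter probe_limits: 4 items against -2
  6: intermediate pair 4, 1
  7: stage result 4
  8: trim_outliers: inputs 4 and 2
Execution walk:
  mix_signals([-2, 1, -4, 9]) -> 4  [called from screen_input, line 25]
  probe_limits([-2, 1, -4, 9], -2) -> 1  [called from screen_input, line 26]
Log origins:
  1: from main, line 40
  2: from screen_input, line 24
  3: from mix_signals, line 2
  4: from mix_signals, line 6
  5: from probe_limits, line 10
  6: from screen_input, line 27
A correct fix: line 28: replace `<=` with `>`.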